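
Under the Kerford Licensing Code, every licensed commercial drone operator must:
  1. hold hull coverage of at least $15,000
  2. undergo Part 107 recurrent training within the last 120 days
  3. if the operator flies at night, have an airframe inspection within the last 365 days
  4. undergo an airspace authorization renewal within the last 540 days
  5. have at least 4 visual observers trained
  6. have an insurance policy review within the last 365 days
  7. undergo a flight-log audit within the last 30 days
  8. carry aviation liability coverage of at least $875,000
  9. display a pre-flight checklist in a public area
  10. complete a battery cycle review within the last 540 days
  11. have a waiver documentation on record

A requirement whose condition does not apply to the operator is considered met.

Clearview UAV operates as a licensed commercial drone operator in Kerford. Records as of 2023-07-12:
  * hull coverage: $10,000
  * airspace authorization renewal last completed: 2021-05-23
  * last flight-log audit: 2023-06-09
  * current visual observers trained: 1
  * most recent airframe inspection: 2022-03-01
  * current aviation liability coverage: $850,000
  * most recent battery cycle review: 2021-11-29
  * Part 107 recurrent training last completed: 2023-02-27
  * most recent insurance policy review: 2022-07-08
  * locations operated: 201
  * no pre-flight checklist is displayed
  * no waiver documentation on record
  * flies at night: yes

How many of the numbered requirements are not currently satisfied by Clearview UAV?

1. hull coverage $10,000 < $15,000 → not met
2. Part 107 recurrent training 135 days ago vs limit 120 → not met
3. condition 'flies at night' holds; airframe inspection 498 days ago vs limit 365 → not met
4. airspace authorization renewal 780 days ago vs limit 540 → not met
5. visual observers trained 1 < 4 → not met
6. insurance policy review 369 days ago vs limit 365 → not met
7. flight-log audit 33 days ago vs limit 30 → not met
8. aviation liability coverage $850,000 < $875,000 → not met
9. pre-flight checklist absent → not met
10. battery cycle review 590 days ago vs limit 540 → not met
11. waiver documentation absent → not met
Not met: 11 of 11

11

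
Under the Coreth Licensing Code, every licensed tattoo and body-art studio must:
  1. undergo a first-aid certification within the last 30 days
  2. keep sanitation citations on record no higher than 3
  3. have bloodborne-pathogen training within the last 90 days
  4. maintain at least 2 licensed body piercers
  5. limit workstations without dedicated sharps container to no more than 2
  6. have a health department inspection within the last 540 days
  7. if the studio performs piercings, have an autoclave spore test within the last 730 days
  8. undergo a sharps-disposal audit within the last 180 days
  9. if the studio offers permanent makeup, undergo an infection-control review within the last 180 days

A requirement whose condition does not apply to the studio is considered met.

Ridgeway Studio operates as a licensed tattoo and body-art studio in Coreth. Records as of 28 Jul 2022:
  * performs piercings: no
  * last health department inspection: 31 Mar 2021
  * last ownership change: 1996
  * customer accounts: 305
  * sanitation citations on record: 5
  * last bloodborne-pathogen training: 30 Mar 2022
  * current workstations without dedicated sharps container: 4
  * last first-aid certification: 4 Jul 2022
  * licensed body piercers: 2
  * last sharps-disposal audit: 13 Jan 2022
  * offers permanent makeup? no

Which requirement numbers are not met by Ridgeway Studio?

1. first-aid certification 24 days ago vs limit 30 → met
2. sanitation citations on record 5 > 3 → not met
3. bloodborne-pathogen training 120 days ago vs limit 90 → not met
4. licensed body piercers 2 ≥ 2 → met
5. workstations without dedicated sharps container 4 > 2 → not met
6. health department inspection 484 days ago vs limit 540 → met
7. condition 'performs piercings' does not hold → requirement n/a → met
8. sharps-disposal audit 196 days ago vs limit 180 → not met
9. condition 'offers permanent makeup' does not hold → requirement n/a → met
Not met: 2, 3, 5, 8

2, 3, 5, 8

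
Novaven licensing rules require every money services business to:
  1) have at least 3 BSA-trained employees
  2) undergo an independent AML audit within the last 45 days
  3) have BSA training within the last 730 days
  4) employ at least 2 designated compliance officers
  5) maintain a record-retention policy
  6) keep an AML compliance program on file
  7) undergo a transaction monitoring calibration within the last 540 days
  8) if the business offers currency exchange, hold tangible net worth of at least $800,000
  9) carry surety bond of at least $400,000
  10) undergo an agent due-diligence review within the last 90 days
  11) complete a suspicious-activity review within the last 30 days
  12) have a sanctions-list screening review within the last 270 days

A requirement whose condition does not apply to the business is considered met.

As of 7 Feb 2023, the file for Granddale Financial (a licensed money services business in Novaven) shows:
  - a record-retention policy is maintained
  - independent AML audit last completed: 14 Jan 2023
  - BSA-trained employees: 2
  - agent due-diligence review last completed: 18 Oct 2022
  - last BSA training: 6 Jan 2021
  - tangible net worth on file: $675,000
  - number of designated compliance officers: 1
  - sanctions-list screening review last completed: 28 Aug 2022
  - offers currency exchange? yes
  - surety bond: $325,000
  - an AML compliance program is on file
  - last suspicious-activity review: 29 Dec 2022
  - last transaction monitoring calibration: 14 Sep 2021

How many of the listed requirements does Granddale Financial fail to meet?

7

1. BSA-trained employees 2 < 3 → not met
2. independent AML audit 24 days ago vs limit 45 → met
3. BSA training 762 days ago vs limit 730 → not met
4. designated compliance officers 1 < 2 → not met
5. record-retention policy present → met
6. AML compliance program present → met
7. transaction monitoring calibration 511 days ago vs limit 540 → met
8. condition 'offers currency exchange' holds; tangible net worth $675,000 < $800,000 → not met
9. surety bond $325,000 < $400,000 → not met
10. agent due-diligence review 112 days ago vs limit 90 → not met
11. suspicious-activity review 40 days ago vs limit 30 → not met
12. sanctions-list screening review 163 days ago vs limit 270 → met
Not met: 7 of 12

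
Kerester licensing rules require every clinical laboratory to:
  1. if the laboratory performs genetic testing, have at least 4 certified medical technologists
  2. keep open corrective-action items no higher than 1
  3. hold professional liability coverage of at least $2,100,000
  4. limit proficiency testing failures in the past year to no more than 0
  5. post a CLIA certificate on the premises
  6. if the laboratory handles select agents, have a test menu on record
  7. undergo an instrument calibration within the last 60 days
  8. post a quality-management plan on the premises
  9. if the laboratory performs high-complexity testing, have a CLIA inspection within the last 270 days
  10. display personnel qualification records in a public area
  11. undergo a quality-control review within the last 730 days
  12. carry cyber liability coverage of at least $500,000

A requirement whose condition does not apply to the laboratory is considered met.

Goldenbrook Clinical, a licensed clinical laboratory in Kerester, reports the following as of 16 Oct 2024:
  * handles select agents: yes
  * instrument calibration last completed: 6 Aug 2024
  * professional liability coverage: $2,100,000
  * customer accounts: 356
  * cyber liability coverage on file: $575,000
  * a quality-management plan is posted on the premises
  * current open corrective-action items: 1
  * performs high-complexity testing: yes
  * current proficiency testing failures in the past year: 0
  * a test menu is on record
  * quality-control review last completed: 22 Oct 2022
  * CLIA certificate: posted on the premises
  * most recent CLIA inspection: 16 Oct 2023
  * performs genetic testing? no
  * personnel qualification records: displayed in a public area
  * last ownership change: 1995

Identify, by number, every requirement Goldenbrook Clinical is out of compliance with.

7, 9

1. condition 'performs genetic testing' does not hold → requirement n/a → met
2. open corrective-action items 1 ≤ 1 → met
3. professional liability coverage $2,100,000 ≥ $2,100,000 → met
4. proficiency testing failures in the past year 0 ≤ 0 → met
5. CLIA certificate present → met
6. condition 'handles select agents' holds; test menu present → met
7. instrument calibration 71 days ago vs limit 60 → not met
8. quality-management plan present → met
9. condition 'performs high-complexity testing' holds; CLIA inspection 366 days ago vs limit 270 → not met
10. personnel qualification records present → met
11. quality-control review 725 days ago vs limit 730 → met
12. cyber liability coverage $575,000 ≥ $500,000 → met
Not met: 7, 9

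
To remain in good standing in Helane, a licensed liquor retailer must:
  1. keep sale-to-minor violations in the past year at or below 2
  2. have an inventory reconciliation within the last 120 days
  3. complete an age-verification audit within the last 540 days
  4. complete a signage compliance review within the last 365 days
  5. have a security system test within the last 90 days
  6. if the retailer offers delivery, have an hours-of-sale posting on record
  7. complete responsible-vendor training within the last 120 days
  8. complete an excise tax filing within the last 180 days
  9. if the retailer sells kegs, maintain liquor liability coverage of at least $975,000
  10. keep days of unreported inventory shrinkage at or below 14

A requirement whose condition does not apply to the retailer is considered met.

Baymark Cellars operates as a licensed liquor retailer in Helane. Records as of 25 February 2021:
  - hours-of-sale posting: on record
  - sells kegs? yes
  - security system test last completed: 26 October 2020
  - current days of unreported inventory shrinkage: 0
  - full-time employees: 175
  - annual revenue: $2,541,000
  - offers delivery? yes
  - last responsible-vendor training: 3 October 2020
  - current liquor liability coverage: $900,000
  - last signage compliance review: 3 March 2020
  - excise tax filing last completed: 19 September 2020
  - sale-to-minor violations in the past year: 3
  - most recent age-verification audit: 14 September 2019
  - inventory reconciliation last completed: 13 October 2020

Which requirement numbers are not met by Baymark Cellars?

1, 2, 5, 7, 9

1. sale-to-minor violations in the past year 3 > 2 → not met
2. inventory reconciliation 135 days ago vs limit 120 → not met
3. age-verification audit 530 days ago vs limit 540 → met
4. signage compliance review 359 days ago vs limit 365 → met
5. security system test 122 days ago vs limit 90 → not met
6. condition 'offers delivery' holds; hours-of-sale posting present → met
7. responsible-vendor training 145 days ago vs limit 120 → not met
8. excise tax filing 159 days ago vs limit 180 → met
9. condition 'sells kegs' holds; liquor liability coverage $900,000 < $975,000 → not met
10. days of unreported inventory shrinkage 0 ≤ 14 → met
Not met: 1, 2, 5, 7, 9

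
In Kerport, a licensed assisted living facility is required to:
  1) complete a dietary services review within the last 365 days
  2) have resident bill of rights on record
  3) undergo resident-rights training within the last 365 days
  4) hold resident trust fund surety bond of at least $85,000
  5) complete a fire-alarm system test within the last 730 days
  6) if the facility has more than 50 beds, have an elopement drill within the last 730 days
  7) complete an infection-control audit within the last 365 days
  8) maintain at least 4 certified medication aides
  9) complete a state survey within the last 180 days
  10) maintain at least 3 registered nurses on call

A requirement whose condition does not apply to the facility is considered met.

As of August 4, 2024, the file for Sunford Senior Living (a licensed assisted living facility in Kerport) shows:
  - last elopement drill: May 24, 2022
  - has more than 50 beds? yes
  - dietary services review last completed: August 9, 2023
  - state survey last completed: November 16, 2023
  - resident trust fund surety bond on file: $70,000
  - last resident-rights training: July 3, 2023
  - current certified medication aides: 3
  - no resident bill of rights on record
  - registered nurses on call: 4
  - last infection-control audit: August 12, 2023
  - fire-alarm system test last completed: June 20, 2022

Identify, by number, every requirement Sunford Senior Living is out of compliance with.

1. dietary services review 361 days ago vs limit 365 → met
2. resident bill of rights absent → not met
3. resident-rights training 398 days ago vs limit 365 → not met
4. resident trust fund surety bond $70,000 < $85,000 → not met
5. fire-alarm system test 776 days ago vs limit 730 → not met
6. condition 'has more than 50 beds' holds; elopement drill 803 days ago vs limit 730 → not met
7. infection-control audit 358 days ago vs limit 365 → met
8. certified medication aides 3 < 4 → not met
9. state survey 262 days ago vs limit 180 → not met
10. registered nurses on call 4 ≥ 3 → met
Not met: 2, 3, 4, 5, 6, 8, 9

2, 3, 4, 5, 6, 8, 9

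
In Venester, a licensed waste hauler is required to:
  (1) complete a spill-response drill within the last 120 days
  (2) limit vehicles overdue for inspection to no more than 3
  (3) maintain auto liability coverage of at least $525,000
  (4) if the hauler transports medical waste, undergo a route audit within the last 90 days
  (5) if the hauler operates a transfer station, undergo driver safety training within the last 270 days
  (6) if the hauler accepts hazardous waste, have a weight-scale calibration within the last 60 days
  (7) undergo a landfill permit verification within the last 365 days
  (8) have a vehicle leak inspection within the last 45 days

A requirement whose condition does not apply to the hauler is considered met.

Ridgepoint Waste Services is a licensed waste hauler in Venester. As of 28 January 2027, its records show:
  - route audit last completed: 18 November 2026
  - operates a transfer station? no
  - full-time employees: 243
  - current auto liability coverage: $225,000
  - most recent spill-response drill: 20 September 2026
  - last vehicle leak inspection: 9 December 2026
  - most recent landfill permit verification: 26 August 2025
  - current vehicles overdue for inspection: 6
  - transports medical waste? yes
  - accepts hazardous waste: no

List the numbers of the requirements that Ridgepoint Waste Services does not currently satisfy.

1. spill-response drill 130 days ago vs limit 120 → not met
2. vehicles overdue for inspection 6 > 3 → not met
3. auto liability coverage $225,000 < $525,000 → not met
4. condition 'transports medical waste' holds; route audit 71 days ago vs limit 90 → met
5. condition 'operates a transfer station' does not hold → requirement n/a → met
6. condition 'accepts hazardous waste' does not hold → requirement n/a → met
7. landfill permit verification 520 days ago vs limit 365 → not met
8. vehicle leak inspection 50 days ago vs limit 45 → not met
Not met: 1, 2, 3, 7, 8

1, 2, 3, 7, 8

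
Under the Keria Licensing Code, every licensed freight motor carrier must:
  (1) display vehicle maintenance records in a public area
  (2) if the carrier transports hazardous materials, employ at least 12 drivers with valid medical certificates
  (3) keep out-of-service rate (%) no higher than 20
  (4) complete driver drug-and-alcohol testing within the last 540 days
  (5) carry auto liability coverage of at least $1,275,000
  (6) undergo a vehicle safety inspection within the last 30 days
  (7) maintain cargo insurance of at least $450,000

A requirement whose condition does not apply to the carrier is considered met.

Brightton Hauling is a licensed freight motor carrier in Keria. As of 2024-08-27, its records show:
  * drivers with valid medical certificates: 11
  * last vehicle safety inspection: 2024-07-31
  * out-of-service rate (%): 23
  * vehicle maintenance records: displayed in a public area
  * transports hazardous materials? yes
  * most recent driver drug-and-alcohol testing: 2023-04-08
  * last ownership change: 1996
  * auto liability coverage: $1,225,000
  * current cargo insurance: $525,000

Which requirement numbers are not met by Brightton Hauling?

1. vehicle maintenance records present → met
2. condition 'transports hazardous materials' holds; drivers with valid medical certificates 11 < 12 → not met
3. out-of-service rate (%) 23 > 20 → not met
4. driver drug-and-alcohol testing 507 days ago vs limit 540 → met
5. auto liability coverage $1,225,000 < $1,275,000 → not met
6. vehicle safety inspection 27 days ago vs limit 30 → met
7. cargo insurance $525,000 ≥ $450,000 → met
Not met: 2, 3, 5

2, 3, 5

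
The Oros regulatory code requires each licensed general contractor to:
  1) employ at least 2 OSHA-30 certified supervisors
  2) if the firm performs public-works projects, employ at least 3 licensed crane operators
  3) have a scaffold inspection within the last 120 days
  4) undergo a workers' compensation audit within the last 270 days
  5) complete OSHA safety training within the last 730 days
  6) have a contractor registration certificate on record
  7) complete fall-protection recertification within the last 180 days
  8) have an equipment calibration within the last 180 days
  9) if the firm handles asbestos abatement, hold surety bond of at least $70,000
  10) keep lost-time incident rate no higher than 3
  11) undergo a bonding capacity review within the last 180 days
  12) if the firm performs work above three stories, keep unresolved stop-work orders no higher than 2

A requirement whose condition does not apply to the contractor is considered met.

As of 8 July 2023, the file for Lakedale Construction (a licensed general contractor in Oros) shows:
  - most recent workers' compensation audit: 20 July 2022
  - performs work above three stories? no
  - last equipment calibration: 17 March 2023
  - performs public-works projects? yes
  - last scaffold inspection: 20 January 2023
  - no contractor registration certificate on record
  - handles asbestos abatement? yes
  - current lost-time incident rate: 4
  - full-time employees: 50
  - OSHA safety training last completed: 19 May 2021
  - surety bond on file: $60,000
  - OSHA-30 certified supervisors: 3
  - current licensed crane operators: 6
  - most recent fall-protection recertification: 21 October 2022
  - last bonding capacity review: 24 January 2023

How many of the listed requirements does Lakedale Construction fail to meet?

1. OSHA-30 certified supervisors 3 ≥ 2 → met
2. condition 'performs public-works projects' holds; licensed crane operators 6 ≥ 3 → met
3. scaffold inspection 169 days ago vs limit 120 → not met
4. workers' compensation audit 353 days ago vs limit 270 → not met
5. OSHA safety training 780 days ago vs limit 730 → not met
6. contractor registration certificate absent → not met
7. fall-protection recertification 260 days ago vs limit 180 → not met
8. equipment calibration 113 days ago vs limit 180 → met
9. condition 'handles asbestos abatement' holds; surety bond $60,000 < $70,000 → not met
10. lost-time incident rate 4 > 3 → not met
11. bonding capacity review 165 days ago vs limit 180 → met
12. condition 'performs work above three stories' does not hold → requirement n/a → met
Not met: 7 of 12

7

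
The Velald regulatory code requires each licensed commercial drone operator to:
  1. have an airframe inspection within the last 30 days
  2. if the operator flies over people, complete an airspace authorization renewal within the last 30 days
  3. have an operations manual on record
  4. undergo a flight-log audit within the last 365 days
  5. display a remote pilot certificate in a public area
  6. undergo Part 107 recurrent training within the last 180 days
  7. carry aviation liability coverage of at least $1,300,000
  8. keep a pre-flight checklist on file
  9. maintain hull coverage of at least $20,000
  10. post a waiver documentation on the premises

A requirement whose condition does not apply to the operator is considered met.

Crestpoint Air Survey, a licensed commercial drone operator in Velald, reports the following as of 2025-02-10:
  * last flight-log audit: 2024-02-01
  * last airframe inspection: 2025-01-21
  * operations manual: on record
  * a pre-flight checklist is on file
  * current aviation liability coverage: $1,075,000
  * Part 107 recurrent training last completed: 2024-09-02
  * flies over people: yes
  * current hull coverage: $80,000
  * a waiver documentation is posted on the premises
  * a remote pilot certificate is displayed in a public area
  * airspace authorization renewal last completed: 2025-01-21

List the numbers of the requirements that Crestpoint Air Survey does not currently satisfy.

1. airframe inspection 20 days ago vs limit 30 → met
2. condition 'flies over people' holds; airspace authorization renewal 20 days ago vs limit 30 → met
3. operations manual present → met
4. flight-log audit 375 days ago vs limit 365 → not met
5. remote pilot certificate present → met
6. Part 107 recurrent training 161 days ago vs limit 180 → met
7. aviation liability coverage $1,075,000 < $1,300,000 → not met
8. pre-flight checklist present → met
9. hull coverage $80,000 ≥ $20,000 → met
10. waiver documentation present → met
Not met: 4, 7

4, 7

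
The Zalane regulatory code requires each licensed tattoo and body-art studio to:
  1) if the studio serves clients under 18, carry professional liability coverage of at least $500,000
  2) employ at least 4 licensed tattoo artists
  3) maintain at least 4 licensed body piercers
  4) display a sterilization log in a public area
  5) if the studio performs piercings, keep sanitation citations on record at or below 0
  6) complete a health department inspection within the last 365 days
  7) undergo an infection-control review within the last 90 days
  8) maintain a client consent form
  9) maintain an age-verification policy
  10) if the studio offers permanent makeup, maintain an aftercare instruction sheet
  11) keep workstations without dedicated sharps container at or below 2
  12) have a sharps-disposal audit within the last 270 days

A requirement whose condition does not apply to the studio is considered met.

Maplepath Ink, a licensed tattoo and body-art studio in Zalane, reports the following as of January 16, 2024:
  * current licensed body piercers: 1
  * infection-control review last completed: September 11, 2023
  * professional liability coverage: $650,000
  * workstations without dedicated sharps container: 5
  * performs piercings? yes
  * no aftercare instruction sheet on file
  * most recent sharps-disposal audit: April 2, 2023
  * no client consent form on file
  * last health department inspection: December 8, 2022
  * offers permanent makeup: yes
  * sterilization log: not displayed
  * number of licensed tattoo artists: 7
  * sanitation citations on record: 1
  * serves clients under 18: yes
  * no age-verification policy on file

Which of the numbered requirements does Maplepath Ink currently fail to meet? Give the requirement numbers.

1. condition 'serves clients under 18' holds; professional liability coverage $650,000 ≥ $500,000 → met
2. licensed tattoo artists 7 ≥ 4 → met
3. licensed body piercers 1 < 4 → not met
4. sterilization log absent → not met
5. condition 'performs piercings' holds; sanitation citations on record 1 > 0 → not met
6. health department inspection 404 days ago vs limit 365 → not met
7. infection-control review 127 days ago vs limit 90 → not met
8. client consent form absent → not met
9. age-verification policy absent → not met
10. condition 'offers permanent makeup' holds; aftercare instruction sheet absent → not met
11. workstations without dedicated sharps container 5 > 2 → not met
12. sharps-disposal audit 289 days ago vs limit 270 → not met
Not met: 3, 4, 5, 6, 7, 8, 9, 10, 11, 12

3, 4, 5, 6, 7, 8, 9, 10, 11, 12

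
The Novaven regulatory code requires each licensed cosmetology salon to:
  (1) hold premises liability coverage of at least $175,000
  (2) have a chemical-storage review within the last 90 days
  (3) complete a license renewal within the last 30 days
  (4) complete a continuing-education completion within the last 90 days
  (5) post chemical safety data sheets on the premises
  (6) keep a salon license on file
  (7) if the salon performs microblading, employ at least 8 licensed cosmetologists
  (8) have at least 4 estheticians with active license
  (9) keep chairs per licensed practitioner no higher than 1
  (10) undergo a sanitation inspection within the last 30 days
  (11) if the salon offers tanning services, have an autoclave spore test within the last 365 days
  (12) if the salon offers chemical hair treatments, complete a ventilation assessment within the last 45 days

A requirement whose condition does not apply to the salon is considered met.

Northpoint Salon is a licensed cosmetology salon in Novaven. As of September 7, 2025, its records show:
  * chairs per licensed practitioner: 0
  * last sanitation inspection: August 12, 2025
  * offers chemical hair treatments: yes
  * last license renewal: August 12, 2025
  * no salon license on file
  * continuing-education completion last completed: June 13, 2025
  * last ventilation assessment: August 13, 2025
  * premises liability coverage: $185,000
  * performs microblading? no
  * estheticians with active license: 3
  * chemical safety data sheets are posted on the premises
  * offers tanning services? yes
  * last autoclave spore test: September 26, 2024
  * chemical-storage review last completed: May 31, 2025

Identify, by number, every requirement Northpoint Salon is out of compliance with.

2, 6, 8

1. premises liability coverage $185,000 ≥ $175,000 → met
2. chemical-storage review 99 days ago vs limit 90 → not met
3. license renewal 26 days ago vs limit 30 → met
4. continuing-education completion 86 days ago vs limit 90 → met
5. chemical safety data sheets present → met
6. salon license absent → not met
7. condition 'performs microblading' does not hold → requirement n/a → met
8. estheticians with active license 3 < 4 → not met
9. chairs per licensed practitioner 0 ≤ 1 → met
10. sanitation inspection 26 days ago vs limit 30 → met
11. condition 'offers tanning services' holds; autoclave spore test 346 days ago vs limit 365 → met
12. condition 'offers chemical hair treatments' holds; ventilation assessment 25 days ago vs limit 45 → met
Not met: 2, 6, 8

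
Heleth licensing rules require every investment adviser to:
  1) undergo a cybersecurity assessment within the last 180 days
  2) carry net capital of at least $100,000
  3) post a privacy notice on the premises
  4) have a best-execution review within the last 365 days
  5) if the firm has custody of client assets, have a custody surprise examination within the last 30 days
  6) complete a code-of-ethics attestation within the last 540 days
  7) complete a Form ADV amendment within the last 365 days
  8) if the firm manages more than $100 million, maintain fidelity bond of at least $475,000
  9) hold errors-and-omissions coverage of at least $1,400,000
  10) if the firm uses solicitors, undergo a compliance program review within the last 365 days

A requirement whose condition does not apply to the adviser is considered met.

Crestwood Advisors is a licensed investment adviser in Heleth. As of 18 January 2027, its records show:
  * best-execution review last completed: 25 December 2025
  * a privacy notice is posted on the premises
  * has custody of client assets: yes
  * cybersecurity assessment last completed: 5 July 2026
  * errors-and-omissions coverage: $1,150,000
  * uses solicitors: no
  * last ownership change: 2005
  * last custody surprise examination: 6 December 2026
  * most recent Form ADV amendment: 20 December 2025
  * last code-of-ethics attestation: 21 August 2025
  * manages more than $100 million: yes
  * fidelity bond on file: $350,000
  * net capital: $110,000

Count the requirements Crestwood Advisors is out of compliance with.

6

1. cybersecurity assessment 197 days ago vs limit 180 → not met
2. net capital $110,000 ≥ $100,000 → met
3. privacy notice present → met
4. best-execution review 389 days ago vs limit 365 → not met
5. condition 'has custody of client assets' holds; custody surprise examination 43 days ago vs limit 30 → not met
6. code-of-ethics attestation 515 days ago vs limit 540 → met
7. Form ADV amendment 394 days ago vs limit 365 → not met
8. condition 'manages more than $100 million' holds; fidelity bond $350,000 < $475,000 → not met
9. errors-and-omissions coverage $1,150,000 < $1,400,000 → not met
10. condition 'uses solicitors' does not hold → requirement n/a → met
Not met: 6 of 10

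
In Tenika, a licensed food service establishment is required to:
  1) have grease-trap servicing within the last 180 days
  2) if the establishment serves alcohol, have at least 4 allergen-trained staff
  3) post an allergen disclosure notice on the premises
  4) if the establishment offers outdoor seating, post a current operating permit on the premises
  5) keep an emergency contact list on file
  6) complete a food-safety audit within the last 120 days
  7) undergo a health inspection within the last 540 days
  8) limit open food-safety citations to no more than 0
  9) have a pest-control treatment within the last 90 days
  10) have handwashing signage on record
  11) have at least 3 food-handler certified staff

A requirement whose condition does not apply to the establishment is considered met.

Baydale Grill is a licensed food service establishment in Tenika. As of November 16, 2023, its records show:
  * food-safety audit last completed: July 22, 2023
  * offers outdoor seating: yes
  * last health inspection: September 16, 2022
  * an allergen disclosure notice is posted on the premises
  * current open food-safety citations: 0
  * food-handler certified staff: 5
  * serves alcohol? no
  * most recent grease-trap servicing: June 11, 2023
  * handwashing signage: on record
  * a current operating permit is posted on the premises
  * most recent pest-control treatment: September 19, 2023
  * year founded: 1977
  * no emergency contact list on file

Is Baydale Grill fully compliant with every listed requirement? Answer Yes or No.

1. grease-trap servicing 158 days ago vs limit 180 → met
2. condition 'serves alcohol' does not hold → requirement n/a → met
3. allergen disclosure notice present → met
4. condition 'offers outdoor seating' holds; current operating permit present → met
5. emergency contact list absent → not met
6. food-safety audit 117 days ago vs limit 120 → met
7. health inspection 426 days ago vs limit 540 → met
8. open food-safety citations 0 ≤ 0 → met
9. pest-control treatment 58 days ago vs limit 90 → met
10. handwashing signage present → met
11. food-handler certified staff 5 ≥ 3 → met
Not met: 5

No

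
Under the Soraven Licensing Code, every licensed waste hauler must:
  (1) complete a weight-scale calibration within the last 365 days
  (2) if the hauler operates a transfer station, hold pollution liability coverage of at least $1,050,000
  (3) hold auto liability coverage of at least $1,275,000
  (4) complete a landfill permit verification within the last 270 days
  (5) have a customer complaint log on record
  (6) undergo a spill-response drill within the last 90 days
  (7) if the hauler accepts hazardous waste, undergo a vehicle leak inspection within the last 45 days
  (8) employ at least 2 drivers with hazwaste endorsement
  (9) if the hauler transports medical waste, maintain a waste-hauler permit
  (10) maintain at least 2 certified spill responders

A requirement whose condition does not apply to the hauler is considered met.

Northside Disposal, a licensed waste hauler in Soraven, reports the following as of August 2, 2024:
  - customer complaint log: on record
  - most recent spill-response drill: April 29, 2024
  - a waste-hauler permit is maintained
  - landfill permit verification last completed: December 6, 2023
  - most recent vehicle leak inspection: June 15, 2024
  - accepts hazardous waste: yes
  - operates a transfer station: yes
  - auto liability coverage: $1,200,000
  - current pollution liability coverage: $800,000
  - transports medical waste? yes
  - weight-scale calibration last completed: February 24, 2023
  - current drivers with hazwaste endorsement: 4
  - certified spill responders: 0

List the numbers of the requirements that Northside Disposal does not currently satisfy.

1. weight-scale calibration 525 days ago vs limit 365 → not met
2. condition 'operates a transfer station' holds; pollution liability coverage $800,000 < $1,050,000 → not met
3. auto liability coverage $1,200,000 < $1,275,000 → not met
4. landfill permit verification 240 days ago vs limit 270 → met
5. customer complaint log present → met
6. spill-response drill 95 days ago vs limit 90 → not met
7. condition 'accepts hazardous waste' holds; vehicle leak inspection 48 days ago vs limit 45 → not met
8. drivers with hazwaste endorsement 4 ≥ 2 → met
9. condition 'transports medical waste' holds; waste-hauler permit present → met
10. certified spill responders 0 < 2 → not met
Not met: 1, 2, 3, 6, 7, 10

1, 2, 3, 6, 7, 10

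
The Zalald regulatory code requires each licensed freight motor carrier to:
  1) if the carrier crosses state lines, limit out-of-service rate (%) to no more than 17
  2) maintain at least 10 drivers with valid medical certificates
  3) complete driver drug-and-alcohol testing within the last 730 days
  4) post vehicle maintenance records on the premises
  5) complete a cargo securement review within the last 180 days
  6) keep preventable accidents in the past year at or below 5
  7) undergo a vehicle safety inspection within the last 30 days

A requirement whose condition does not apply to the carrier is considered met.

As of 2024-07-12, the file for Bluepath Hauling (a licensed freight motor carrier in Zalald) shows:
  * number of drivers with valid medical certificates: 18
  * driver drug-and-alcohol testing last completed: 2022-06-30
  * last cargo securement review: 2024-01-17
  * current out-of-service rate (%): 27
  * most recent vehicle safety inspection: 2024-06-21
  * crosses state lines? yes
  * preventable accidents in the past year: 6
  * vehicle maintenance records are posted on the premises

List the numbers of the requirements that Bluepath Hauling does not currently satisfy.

1, 3, 6

1. condition 'crosses state lines' holds; out-of-service rate (%) 27 > 17 → not met
2. drivers with valid medical certificates 18 ≥ 10 → met
3. driver drug-and-alcohol testing 743 days ago vs limit 730 → not met
4. vehicle maintenance records present → met
5. cargo securement review 177 days ago vs limit 180 → met
6. preventable accidents in the past year 6 > 5 → not met
7. vehicle safety inspection 21 days ago vs limit 30 → met
Not met: 1, 3, 6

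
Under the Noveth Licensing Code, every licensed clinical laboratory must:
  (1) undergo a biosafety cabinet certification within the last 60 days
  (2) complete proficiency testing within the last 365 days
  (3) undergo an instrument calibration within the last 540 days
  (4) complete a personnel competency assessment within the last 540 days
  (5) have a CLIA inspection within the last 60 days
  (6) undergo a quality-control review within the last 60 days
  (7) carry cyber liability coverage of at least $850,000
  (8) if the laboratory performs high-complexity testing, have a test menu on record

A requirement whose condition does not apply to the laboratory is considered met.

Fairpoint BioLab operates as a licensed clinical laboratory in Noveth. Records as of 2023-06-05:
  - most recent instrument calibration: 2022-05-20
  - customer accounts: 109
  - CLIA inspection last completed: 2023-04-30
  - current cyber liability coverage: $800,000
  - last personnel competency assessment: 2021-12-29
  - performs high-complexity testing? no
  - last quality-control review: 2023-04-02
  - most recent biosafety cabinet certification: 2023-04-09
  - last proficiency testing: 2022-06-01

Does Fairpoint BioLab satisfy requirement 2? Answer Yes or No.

No

2. proficiency testing 369 days ago vs limit 365 → not met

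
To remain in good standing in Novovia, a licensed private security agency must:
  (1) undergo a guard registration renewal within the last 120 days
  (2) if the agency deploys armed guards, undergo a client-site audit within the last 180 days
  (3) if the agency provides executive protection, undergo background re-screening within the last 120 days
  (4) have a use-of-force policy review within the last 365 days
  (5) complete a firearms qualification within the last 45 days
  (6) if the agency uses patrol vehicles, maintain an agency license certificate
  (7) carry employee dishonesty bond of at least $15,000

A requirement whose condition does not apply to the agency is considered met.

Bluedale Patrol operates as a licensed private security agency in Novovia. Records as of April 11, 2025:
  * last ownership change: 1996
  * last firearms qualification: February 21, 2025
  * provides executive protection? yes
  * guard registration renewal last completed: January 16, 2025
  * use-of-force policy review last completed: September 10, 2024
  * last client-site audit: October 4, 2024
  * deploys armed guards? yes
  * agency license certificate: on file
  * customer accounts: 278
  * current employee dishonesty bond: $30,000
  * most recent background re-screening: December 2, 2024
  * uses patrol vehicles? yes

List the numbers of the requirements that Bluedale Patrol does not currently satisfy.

2, 3, 5

1. guard registration renewal 85 days ago vs limit 120 → met
2. condition 'deploys armed guards' holds; client-site audit 189 days ago vs limit 180 → not met
3. condition 'provides executive protection' holds; background re-screening 130 days ago vs limit 120 → not met
4. use-of-force policy review 213 days ago vs limit 365 → met
5. firearms qualification 49 days ago vs limit 45 → not met
6. condition 'uses patrol vehicles' holds; agency license certificate present → met
7. employee dishonesty bond $30,000 ≥ $15,000 → met
Not met: 2, 3, 5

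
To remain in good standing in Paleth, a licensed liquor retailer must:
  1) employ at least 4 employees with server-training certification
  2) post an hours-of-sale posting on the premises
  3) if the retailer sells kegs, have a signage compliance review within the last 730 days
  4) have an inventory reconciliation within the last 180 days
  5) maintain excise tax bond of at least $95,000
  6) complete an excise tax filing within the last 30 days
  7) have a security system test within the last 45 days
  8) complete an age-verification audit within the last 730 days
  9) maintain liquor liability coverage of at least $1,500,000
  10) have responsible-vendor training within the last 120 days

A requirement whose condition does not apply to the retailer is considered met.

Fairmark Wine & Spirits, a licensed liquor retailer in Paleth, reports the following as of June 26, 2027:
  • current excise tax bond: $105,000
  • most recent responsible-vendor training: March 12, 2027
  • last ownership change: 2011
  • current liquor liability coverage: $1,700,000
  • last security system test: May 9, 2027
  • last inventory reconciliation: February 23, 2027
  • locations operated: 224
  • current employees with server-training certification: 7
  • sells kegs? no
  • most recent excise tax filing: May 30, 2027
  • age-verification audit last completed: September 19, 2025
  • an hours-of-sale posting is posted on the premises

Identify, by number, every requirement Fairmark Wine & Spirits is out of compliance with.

1. employees with server-training certification 7 ≥ 4 → met
2. hours-of-sale posting present → met
3. condition 'sells kegs' does not hold → requirement n/a → met
4. inventory reconciliation 123 days ago vs limit 180 → met
5. excise tax bond $105,000 ≥ $95,000 → met
6. excise tax filing 27 days ago vs limit 30 → met
7. security system test 48 days ago vs limit 45 → not met
8. age-verification audit 645 days ago vs limit 730 → met
9. liquor liability coverage $1,700,000 ≥ $1,500,000 → met
10. responsible-vendor training 106 days ago vs limit 120 → met
Not met: 7

7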